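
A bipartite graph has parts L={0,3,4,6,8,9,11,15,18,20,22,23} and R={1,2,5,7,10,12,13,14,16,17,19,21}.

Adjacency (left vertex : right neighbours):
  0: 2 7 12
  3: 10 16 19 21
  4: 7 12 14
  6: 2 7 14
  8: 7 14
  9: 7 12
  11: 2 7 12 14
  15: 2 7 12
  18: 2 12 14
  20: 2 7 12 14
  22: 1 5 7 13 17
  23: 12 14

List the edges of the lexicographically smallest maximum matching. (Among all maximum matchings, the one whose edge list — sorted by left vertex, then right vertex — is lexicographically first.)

Lex-smallest maximum matching: {(0,2), (3,10), (4,7), (6,14), (9,12), (22,1)}

|M| = 6 (so the lex-smallest maximum matching has 6 edges)
process left vertices in ascending order; for each, take the smallest-labelled available neighbour that still permits 6 edges overall, or leave it unmatched if none does
lex-smallest matching: {0-2, 3-10, 4-7, 6-14, 9-12, 22-1}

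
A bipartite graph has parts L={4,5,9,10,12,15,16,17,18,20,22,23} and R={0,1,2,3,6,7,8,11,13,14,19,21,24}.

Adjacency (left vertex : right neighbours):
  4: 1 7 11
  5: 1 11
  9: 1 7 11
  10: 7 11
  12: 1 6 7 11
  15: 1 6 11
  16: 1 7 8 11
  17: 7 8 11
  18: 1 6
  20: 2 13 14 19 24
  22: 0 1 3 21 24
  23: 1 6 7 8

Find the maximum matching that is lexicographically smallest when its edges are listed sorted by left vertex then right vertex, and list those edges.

Lex-smallest maximum matching: {(4,1), (5,11), (9,7), (12,6), (16,8), (20,2), (22,0)}

|M| = 7 (so the lex-smallest maximum matching has 7 edges)
process left vertices in ascending order; for each, take the smallest-labelled available neighbour that still permits 7 edges overall, or leave it unmatched if none does
lex-smallest matching: {4-1, 5-11, 9-7, 12-6, 16-8, 20-2, 22-0}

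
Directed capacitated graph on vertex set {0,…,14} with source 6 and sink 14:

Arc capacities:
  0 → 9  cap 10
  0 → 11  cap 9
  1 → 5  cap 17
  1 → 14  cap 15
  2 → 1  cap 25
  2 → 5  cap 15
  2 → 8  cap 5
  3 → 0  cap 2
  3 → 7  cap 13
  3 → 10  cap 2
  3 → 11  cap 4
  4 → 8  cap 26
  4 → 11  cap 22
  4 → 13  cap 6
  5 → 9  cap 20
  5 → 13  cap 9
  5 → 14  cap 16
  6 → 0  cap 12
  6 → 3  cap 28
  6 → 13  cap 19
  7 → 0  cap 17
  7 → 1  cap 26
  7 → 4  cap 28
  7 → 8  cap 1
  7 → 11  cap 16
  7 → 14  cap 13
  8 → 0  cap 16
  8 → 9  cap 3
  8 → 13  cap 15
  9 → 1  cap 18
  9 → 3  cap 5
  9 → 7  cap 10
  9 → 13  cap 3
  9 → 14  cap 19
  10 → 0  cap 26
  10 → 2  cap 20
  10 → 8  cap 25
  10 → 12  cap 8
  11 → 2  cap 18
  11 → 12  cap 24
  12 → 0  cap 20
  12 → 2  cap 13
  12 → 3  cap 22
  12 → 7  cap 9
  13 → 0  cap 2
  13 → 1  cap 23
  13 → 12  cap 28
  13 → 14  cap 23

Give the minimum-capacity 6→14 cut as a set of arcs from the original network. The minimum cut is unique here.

Min-cut arcs: {(3,0), (3,7), (3,10), (3,11), (6,0), (6,13)} (total capacity 52)

augment #1: 6→13→14 push 19
augment #2: 6→0→9→14 push 10
augment #3: 6→3→7→14 push 13
augment #4: 6→0→11→2→1→14 push 2
augment #5: 6→3→10→2→1→14 push 2
augment #6: 6→3→11→2→1→14 push 4
augment #7: 6→3→0→11→2→1→14 push 2
max flow = 52; residual-reachable set from 6 gives S-side
cut edges (S→T): {(3,0), (3,7), (3,10), (3,11), (6,0), (6,13)} total cap 52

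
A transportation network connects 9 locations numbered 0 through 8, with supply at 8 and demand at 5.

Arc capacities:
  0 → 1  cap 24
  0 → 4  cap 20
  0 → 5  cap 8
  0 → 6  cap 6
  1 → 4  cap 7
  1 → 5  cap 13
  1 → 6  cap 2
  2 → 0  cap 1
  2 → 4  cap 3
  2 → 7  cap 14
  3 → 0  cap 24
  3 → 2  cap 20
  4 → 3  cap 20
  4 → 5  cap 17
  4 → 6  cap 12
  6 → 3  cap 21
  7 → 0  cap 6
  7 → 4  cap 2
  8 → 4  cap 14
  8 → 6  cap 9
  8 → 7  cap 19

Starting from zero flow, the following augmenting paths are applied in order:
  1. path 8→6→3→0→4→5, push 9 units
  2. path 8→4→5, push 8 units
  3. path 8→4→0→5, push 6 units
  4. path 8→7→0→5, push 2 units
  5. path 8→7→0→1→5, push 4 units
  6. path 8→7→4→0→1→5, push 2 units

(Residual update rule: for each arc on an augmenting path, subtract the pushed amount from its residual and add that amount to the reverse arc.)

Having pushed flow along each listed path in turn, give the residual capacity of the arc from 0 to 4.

Residual capacity of (0,4): 19

after path 1 (8→6→3→0→4→5, push 9): res(0,4)=11
after path 2 (8→4→5, push 8): res(0,4)=11
after path 3 (8→4→0→5, push 6): res(0,4)=17
after path 4 (8→7→0→5, push 2): res(0,4)=17
after path 5 (8→7→0→1→5, push 4): res(0,4)=17
after path 6 (8→7→4→0→1→5, push 2): res(0,4)=19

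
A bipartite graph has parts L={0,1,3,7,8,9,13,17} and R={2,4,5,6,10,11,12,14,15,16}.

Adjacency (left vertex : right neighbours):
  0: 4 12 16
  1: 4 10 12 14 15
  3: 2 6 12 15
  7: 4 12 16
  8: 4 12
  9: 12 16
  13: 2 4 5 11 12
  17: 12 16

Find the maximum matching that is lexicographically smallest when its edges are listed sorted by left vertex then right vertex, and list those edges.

Lex-smallest maximum matching: {(0,4), (1,10), (3,2), (7,12), (9,16), (13,5)}

|M| = 6 (so the lex-smallest maximum matching has 6 edges)
process left vertices in ascending order; for each, take the smallest-labelled available neighbour that still permits 6 edges overall, or leave it unmatched if none does
lex-smallest matching: {0-4, 1-10, 3-2, 7-12, 9-16, 13-5}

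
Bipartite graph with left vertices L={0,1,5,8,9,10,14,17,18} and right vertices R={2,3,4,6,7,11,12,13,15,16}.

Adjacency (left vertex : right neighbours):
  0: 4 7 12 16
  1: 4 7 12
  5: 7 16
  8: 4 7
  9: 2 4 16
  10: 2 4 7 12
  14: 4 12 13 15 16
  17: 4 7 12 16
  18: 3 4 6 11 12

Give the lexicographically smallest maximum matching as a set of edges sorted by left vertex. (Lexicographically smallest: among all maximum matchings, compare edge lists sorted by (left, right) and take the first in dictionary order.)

|M| = 7 (so the lex-smallest maximum matching has 7 edges)
process left vertices in ascending order; for each, take the smallest-labelled available neighbour that still permits 7 edges overall, or leave it unmatched if none does
lex-smallest matching: {0-4, 1-7, 5-16, 9-2, 10-12, 14-13, 18-3}

Lex-smallest maximum matching: {(0,4), (1,7), (5,16), (9,2), (10,12), (14,13), (18,3)}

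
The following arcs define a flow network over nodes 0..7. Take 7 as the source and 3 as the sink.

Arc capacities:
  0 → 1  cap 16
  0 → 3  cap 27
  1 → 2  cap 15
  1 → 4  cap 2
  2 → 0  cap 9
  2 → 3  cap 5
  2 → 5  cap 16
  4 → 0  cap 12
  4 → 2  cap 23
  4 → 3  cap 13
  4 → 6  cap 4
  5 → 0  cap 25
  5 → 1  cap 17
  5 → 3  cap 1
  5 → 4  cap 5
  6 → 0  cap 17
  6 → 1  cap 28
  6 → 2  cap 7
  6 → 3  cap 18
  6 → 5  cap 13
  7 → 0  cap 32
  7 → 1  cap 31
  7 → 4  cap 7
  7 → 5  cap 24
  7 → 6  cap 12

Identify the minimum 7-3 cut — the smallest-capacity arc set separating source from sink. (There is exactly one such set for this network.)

Min-cut arcs: {(0,3), (1,4), (2,3), (5,3), (5,4), (7,4), (7,6)} (total capacity 59)

augment #1: 7→0→3 push 27
augment #2: 7→4→3 push 7
augment #3: 7→5→3 push 1
augment #4: 7→6→3 push 12
augment #5: 7→1→2→3 push 5
augment #6: 7→1→4→3 push 2
augment #7: 7→5→4→3 push 4
augment #8: 7→5→4→6→3 push 1
max flow = 59; residual-reachable set from 7 gives S-side
cut edges (S→T): {(0,3), (1,4), (2,3), (5,3), (5,4), (7,4), (7,6)} total cap 59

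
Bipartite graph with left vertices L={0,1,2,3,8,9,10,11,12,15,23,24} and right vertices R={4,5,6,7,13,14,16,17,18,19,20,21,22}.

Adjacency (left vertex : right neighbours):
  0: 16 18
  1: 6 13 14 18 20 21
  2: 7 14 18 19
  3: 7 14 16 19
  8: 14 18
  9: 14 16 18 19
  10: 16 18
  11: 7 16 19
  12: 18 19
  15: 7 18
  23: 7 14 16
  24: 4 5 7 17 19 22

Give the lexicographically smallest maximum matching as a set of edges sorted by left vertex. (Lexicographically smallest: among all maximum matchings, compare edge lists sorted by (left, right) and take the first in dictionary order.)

|M| = 7 (so the lex-smallest maximum matching has 7 edges)
process left vertices in ascending order; for each, take the smallest-labelled available neighbour that still permits 7 edges overall, or leave it unmatched if none does
lex-smallest matching: {0-16, 1-6, 2-7, 3-14, 8-18, 9-19, 24-4}

Lex-smallest maximum matching: {(0,16), (1,6), (2,7), (3,14), (8,18), (9,19), (24,4)}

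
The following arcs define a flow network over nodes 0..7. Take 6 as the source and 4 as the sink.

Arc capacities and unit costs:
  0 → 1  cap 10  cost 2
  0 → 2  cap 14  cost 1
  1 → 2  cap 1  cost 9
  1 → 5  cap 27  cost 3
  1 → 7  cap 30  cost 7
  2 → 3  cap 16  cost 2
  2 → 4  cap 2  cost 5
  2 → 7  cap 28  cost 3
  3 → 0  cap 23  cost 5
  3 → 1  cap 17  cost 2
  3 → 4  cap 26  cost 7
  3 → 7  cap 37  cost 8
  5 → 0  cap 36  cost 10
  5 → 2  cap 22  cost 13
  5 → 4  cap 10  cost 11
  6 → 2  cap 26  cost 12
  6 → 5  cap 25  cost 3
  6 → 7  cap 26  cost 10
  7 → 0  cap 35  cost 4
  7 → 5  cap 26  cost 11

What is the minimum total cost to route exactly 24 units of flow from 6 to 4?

shortest-cost path #1: 6→5→4 push 10 @ unit cost 14 (adds 140)
shortest-cost path #2: 6→2→4 push 2 @ unit cost 17 (adds 34)
shortest-cost path #3: 6→2→3→4 push 12 @ unit cost 21 (adds 252)
total cost = 426

Minimum cost for 24 units: 426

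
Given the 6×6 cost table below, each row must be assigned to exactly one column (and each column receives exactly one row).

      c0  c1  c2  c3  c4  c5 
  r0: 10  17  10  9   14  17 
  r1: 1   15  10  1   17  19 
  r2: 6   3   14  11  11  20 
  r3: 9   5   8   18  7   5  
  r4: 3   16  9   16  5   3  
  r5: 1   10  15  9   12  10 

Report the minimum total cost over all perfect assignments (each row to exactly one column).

one of 2 optimal assignments: row0→col2 (cost 10), row1→col3 (cost 1), row2→col1 (cost 3), row3→col4 (cost 7), row4→col5 (cost 3), row5→col0 (cost 1)
total = 10 + 1 + 3 + 7 + 3 + 1 = 25

Minimum assignment cost: 25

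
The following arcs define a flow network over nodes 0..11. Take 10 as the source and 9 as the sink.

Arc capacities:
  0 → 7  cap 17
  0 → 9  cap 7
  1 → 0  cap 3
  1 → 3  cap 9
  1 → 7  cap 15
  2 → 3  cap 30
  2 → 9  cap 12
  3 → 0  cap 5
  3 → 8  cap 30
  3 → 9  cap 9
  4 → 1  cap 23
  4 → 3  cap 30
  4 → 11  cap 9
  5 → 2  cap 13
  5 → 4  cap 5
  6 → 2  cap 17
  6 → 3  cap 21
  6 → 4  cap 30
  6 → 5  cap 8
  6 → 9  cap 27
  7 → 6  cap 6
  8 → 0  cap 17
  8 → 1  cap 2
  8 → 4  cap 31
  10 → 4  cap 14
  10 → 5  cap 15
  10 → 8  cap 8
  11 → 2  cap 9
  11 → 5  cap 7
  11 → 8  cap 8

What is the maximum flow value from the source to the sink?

augment #1: 10→4→3→9 bottleneck 9, total now 9
augment #2: 10→5→2→9 bottleneck 12, total now 21
augment #3: 10→8→0→9 bottleneck 7, total now 28
augment #4: 10→4→1→7→6→9 bottleneck 5, total now 33
augment #5: 10→8→0→7→6→9 bottleneck 1, total now 34

Maximum flow value: 34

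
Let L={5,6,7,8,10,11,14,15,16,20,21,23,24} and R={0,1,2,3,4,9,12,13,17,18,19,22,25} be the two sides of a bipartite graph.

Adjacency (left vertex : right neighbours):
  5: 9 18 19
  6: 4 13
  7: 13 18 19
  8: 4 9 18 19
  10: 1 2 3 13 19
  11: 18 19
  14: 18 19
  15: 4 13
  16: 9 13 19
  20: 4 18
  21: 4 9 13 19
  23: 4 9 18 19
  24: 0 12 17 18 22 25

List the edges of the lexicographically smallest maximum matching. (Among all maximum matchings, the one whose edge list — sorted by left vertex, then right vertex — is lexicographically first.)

Lex-smallest maximum matching: {(5,9), (6,4), (7,13), (8,18), (10,1), (11,19), (24,0)}

|M| = 7 (so the lex-smallest maximum matching has 7 edges)
process left vertices in ascending order; for each, take the smallest-labelled available neighbour that still permits 7 edges overall, or leave it unmatched if none does
lex-smallest matching: {5-9, 6-4, 7-13, 8-18, 10-1, 11-19, 24-0}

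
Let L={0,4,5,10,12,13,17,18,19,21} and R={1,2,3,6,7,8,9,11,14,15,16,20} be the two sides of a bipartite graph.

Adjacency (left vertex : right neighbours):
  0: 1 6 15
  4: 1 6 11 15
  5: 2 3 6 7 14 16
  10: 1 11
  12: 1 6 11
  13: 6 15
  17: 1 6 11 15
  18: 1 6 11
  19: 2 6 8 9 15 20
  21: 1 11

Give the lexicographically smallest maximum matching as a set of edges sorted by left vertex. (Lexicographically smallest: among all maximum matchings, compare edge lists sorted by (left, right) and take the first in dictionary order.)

Lex-smallest maximum matching: {(0,1), (4,6), (5,2), (10,11), (13,15), (19,8)}

|M| = 6 (so the lex-smallest maximum matching has 6 edges)
process left vertices in ascending order; for each, take the smallest-labelled available neighbour that still permits 6 edges overall, or leave it unmatched if none does
lex-smallest matching: {0-1, 4-6, 5-2, 10-11, 13-15, 19-8}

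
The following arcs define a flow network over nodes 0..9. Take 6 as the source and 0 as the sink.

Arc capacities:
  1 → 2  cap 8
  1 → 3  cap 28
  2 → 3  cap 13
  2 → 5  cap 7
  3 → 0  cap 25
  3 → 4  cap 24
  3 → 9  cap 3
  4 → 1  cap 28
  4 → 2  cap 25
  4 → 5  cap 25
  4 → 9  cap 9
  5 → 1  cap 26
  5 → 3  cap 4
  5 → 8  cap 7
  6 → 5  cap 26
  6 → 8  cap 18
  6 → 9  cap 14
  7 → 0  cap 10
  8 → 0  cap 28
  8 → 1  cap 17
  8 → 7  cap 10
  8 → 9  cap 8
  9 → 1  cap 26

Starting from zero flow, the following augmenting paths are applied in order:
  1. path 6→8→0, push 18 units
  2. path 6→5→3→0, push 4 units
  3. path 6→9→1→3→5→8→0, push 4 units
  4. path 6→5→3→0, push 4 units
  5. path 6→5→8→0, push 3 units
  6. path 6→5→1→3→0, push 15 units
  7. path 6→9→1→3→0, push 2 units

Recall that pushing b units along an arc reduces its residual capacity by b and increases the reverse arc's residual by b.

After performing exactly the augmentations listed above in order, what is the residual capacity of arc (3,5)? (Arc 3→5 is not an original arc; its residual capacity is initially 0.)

after path 1 (6→8→0, push 18): res(3,5)=0
after path 2 (6→5→3→0, push 4): res(3,5)=4
after path 3 (6→9→1→3→5→8→0, push 4): res(3,5)=0
after path 4 (6→5→3→0, push 4): res(3,5)=4
after path 5 (6→5→8→0, push 3): res(3,5)=4
after path 6 (6→5→1→3→0, push 15): res(3,5)=4
after path 7 (6→9→1→3→0, push 2): res(3,5)=4

Residual capacity of (3,5): 4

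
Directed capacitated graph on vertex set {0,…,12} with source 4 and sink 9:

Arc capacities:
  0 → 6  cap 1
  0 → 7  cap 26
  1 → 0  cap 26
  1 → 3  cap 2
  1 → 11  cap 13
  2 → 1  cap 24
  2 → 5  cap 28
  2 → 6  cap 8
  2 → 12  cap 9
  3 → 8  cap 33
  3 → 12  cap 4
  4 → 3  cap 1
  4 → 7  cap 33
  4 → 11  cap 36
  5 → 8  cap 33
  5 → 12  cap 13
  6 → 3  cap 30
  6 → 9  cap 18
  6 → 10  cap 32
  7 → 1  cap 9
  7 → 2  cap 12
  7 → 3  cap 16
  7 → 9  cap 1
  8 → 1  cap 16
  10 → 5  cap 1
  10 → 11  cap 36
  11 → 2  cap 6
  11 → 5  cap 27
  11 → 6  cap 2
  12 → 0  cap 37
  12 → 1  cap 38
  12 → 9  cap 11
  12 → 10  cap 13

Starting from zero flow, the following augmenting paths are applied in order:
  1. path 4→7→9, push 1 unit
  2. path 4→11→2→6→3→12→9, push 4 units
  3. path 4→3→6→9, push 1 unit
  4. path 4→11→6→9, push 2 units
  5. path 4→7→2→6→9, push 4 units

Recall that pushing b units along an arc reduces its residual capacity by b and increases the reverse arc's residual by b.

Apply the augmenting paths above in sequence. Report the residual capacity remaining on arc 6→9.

Residual capacity of (6,9): 11

after path 1 (4→7→9, push 1): res(6,9)=18
after path 2 (4→11→2→6→3→12→9, push 4): res(6,9)=18
after path 3 (4→3→6→9, push 1): res(6,9)=17
after path 4 (4→11→6→9, push 2): res(6,9)=15
after path 5 (4→7→2→6→9, push 4): res(6,9)=11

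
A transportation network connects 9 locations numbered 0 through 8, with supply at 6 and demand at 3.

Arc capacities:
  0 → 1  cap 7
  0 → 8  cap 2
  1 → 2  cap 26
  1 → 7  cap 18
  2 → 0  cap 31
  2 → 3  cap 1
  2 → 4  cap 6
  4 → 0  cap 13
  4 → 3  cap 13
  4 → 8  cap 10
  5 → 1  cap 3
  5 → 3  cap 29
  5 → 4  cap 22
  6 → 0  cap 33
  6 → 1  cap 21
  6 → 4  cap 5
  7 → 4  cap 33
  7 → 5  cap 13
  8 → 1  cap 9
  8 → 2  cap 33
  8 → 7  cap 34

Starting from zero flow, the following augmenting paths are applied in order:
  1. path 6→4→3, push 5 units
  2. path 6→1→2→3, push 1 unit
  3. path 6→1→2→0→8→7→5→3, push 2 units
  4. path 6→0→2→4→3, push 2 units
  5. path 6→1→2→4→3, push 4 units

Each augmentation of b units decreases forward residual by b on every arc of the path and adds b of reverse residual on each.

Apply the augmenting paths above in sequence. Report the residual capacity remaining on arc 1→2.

after path 1 (6→4→3, push 5): res(1,2)=26
after path 2 (6→1→2→3, push 1): res(1,2)=25
after path 3 (6→1→2→0→8→7→5→3, push 2): res(1,2)=23
after path 4 (6→0→2→4→3, push 2): res(1,2)=23
after path 5 (6→1→2→4→3, push 4): res(1,2)=19

Residual capacity of (1,2): 19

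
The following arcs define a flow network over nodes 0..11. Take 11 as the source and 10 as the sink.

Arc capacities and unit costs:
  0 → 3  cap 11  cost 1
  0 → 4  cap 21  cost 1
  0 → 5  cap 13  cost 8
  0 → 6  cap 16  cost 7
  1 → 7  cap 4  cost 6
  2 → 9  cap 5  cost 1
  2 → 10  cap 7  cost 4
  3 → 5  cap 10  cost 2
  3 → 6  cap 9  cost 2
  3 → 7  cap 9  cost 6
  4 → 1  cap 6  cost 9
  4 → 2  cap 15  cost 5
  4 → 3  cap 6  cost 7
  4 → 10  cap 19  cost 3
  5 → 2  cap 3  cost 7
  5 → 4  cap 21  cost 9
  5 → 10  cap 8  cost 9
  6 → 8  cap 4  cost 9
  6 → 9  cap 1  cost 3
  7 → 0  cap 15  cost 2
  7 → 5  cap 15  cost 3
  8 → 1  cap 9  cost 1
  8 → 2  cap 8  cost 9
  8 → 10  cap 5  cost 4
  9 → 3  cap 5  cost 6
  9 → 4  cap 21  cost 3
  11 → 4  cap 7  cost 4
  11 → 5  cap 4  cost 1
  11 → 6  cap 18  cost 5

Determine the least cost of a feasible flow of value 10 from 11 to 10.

Minimum cost for 10 units: 79

shortest-cost path #1: 11→4→10 push 7 @ unit cost 7 (adds 49)
shortest-cost path #2: 11→5→10 push 3 @ unit cost 10 (adds 30)
total cost = 79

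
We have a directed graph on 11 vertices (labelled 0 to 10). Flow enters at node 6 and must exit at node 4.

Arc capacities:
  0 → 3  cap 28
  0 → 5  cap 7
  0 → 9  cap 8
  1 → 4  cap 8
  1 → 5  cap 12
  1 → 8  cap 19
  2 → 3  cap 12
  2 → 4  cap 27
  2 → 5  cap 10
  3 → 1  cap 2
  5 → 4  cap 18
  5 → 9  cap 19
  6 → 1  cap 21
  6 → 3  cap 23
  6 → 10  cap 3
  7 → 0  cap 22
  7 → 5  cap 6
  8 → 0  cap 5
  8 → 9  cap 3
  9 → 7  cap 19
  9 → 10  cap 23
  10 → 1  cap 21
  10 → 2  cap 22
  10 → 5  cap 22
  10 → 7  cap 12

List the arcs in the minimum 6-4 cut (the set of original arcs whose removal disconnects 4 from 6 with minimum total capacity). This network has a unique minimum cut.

augment #1: 6→1→4 push 8
augment #2: 6→1→5→4 push 12
augment #3: 6→10→2→4 push 3
augment #4: 6→1→8→0→5→4 push 1
augment #5: 6→3→1→8→0→5→4 push 2
max flow = 26; residual-reachable set from 6 gives S-side
cut edges (S→T): {(3,1), (6,1), (6,10)} total cap 26

Min-cut arcs: {(3,1), (6,1), (6,10)} (total capacity 26)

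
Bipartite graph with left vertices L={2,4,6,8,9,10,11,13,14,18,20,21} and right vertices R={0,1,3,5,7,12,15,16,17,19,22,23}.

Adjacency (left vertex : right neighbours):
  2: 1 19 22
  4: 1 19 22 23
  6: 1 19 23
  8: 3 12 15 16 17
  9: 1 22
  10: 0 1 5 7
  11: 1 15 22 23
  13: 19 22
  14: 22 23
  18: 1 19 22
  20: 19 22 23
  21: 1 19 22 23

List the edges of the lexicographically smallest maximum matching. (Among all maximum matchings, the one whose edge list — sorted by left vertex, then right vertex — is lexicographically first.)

Lex-smallest maximum matching: {(2,1), (4,19), (6,23), (8,3), (9,22), (10,0), (11,15)}

|M| = 7 (so the lex-smallest maximum matching has 7 edges)
process left vertices in ascending order; for each, take the smallest-labelled available neighbour that still permits 7 edges overall, or leave it unmatched if none does
lex-smallest matching: {2-1, 4-19, 6-23, 8-3, 9-22, 10-0, 11-15}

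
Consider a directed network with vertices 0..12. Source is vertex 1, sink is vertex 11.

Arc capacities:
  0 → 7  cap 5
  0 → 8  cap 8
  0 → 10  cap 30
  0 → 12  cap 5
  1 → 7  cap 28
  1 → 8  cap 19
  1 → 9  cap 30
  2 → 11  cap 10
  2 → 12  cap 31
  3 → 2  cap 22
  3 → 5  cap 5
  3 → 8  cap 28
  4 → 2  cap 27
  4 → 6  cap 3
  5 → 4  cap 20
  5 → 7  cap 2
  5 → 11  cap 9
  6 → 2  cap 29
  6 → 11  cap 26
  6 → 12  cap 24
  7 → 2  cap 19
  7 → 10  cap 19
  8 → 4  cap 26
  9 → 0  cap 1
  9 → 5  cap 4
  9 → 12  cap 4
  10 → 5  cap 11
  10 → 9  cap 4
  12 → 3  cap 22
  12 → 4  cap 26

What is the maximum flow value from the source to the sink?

augment #1: 1→7→2→11 bottleneck 10, total now 10
augment #2: 1→9→5→11 bottleneck 4, total now 14
augment #3: 1→7→10→5→11 bottleneck 5, total now 19
augment #4: 1→8→4→6→11 bottleneck 3, total now 22

Maximum flow value: 22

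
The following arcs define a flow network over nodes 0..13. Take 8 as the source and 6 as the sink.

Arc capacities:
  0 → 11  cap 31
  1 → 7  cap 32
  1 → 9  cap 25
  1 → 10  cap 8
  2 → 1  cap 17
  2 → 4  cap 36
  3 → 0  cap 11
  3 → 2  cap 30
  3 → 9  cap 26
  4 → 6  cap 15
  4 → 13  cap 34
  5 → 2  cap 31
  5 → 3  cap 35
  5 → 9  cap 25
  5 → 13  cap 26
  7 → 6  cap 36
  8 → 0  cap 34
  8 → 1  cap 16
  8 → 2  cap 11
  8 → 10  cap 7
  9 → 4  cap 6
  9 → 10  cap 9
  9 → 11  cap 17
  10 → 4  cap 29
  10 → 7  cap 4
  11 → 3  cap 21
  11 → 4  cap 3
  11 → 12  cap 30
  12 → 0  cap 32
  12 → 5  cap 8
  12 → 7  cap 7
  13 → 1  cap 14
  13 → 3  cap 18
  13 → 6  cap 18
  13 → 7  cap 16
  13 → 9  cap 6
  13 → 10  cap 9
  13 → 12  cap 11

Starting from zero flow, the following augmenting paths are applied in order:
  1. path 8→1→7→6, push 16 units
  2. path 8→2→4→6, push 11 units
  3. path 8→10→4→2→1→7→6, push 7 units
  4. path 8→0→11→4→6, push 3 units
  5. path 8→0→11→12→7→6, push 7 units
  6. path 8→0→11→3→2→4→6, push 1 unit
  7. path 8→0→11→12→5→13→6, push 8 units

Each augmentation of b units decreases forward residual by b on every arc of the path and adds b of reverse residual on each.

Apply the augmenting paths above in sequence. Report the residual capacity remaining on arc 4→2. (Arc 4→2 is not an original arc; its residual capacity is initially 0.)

after path 1 (8→1→7→6, push 16): res(4,2)=0
after path 2 (8→2→4→6, push 11): res(4,2)=11
after path 3 (8→10→4→2→1→7→6, push 7): res(4,2)=4
after path 4 (8→0→11→4→6, push 3): res(4,2)=4
after path 5 (8→0→11→12→7→6, push 7): res(4,2)=4
after path 6 (8→0→11→3→2→4→6, push 1): res(4,2)=5
after path 7 (8→0→11→12→5→13→6, push 8): res(4,2)=5

Residual capacity of (4,2): 5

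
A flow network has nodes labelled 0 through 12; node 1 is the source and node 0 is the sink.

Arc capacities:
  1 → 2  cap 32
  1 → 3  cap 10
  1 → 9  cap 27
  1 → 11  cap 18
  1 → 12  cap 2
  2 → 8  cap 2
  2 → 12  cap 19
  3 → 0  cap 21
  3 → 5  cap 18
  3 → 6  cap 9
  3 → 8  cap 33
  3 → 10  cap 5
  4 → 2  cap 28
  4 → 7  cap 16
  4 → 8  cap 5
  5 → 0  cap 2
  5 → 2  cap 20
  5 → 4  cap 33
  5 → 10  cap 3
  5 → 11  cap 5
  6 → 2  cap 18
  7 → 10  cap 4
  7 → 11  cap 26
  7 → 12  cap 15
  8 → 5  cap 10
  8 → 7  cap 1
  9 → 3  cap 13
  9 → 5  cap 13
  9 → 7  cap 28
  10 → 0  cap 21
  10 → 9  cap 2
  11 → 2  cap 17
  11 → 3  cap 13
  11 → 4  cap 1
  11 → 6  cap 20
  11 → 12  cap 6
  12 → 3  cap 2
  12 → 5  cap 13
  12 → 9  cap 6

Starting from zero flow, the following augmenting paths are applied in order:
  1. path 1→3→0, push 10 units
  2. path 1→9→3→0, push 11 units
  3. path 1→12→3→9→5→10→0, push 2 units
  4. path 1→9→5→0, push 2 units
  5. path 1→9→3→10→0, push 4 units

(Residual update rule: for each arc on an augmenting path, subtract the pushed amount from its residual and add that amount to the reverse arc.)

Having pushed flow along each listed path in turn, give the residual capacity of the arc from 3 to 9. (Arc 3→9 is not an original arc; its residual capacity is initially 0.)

after path 1 (1→3→0, push 10): res(3,9)=0
after path 2 (1→9→3→0, push 11): res(3,9)=11
after path 3 (1→12→3→9→5→10→0, push 2): res(3,9)=9
after path 4 (1→9→5→0, push 2): res(3,9)=9
after path 5 (1→9→3→10→0, push 4): res(3,9)=13

Residual capacity of (3,9): 13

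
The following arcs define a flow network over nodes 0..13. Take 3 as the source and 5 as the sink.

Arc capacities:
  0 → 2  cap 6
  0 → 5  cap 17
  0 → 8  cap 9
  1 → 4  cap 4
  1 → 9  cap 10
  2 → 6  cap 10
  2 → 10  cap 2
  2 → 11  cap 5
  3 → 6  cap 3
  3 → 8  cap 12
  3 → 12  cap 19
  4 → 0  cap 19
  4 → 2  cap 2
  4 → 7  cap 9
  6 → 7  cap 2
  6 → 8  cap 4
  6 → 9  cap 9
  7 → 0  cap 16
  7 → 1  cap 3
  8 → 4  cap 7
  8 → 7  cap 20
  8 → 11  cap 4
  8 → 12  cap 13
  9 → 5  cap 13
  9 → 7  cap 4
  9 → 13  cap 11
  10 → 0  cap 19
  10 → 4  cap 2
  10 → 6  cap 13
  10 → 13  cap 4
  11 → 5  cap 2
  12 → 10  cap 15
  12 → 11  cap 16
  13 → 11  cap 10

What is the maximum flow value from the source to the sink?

augment #1: 3→6→9→5 bottleneck 3, total now 3
augment #2: 3→8→11→5 bottleneck 2, total now 5
augment #3: 3→8→4→0→5 bottleneck 7, total now 12
augment #4: 3→8→7→0→5 bottleneck 3, total now 15
augment #5: 3→12→10→0→5 bottleneck 7, total now 22
augment #6: 3→12→10→6→9→5 bottleneck 6, total now 28
augment #7: 3→12→10→0→7→1→9→5 bottleneck 2, total now 30
augment #8: 3→12→11→8→7→1→9→5 bottleneck 1, total now 31

Maximum flow value: 31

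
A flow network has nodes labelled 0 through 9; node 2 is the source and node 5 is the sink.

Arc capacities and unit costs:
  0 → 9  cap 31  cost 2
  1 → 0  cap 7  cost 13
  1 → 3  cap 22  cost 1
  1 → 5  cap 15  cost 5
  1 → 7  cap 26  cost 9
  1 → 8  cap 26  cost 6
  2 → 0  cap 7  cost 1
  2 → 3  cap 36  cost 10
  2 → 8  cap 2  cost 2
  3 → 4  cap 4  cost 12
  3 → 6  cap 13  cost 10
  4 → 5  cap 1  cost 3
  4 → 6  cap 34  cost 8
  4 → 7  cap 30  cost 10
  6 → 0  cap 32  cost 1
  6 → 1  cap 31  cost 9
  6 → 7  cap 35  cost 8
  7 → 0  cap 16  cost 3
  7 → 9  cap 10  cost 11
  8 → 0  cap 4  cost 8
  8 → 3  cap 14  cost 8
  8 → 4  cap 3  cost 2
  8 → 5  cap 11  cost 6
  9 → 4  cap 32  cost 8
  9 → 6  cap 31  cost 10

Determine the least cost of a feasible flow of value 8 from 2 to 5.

shortest-cost path #1: 2→8→4→5 push 1 @ unit cost 7 (adds 7)
shortest-cost path #2: 2→8→5 push 1 @ unit cost 8 (adds 8)
shortest-cost path #3: 2→0→9→4→8→5 push 1 @ unit cost 15 (adds 15)
shortest-cost path #4: 2→0→9→6→1→5 push 5 @ unit cost 27 (adds 135)
total cost = 165

Minimum cost for 8 units: 165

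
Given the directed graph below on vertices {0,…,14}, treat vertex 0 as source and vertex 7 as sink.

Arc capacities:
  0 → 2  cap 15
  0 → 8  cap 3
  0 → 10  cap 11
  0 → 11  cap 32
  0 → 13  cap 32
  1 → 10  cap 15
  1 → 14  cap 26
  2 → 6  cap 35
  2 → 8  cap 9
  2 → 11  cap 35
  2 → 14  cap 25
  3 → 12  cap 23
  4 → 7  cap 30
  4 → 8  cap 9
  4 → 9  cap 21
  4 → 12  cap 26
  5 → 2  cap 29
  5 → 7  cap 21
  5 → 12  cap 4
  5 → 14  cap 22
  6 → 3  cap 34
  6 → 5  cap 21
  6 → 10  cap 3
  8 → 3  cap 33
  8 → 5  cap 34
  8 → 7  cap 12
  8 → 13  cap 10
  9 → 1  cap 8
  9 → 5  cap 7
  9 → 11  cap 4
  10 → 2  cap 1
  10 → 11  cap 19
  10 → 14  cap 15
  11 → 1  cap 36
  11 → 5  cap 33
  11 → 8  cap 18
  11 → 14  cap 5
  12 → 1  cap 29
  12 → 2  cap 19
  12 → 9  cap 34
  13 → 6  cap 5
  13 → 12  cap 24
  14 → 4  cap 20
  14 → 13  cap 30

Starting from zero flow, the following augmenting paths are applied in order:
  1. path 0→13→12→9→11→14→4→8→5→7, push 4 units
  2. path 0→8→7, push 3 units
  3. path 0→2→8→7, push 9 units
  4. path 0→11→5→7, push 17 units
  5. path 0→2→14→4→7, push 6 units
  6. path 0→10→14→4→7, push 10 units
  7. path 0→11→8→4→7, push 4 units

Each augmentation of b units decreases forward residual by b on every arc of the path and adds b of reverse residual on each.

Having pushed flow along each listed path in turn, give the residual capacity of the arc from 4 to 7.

after path 1 (0→13→12→9→11→14→4→8→5→7, push 4): res(4,7)=30
after path 2 (0→8→7, push 3): res(4,7)=30
after path 3 (0→2→8→7, push 9): res(4,7)=30
after path 4 (0→11→5→7, push 17): res(4,7)=30
after path 5 (0→2→14→4→7, push 6): res(4,7)=24
after path 6 (0→10→14→4→7, push 10): res(4,7)=14
after path 7 (0→11→8→4→7, push 4): res(4,7)=10

Residual capacity of (4,7): 10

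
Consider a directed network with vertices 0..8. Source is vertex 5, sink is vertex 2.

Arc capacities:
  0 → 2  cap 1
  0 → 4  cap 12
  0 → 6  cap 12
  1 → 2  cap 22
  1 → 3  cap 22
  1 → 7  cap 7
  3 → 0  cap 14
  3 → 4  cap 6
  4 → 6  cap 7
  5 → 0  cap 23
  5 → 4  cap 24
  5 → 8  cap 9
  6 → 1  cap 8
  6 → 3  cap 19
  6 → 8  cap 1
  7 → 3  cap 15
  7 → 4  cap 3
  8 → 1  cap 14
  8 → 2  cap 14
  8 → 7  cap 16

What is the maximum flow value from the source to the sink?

Maximum flow value: 19

augment #1: 5→0→2 bottleneck 1, total now 1
augment #2: 5→8→2 bottleneck 9, total now 10
augment #3: 5→0→6→1→2 bottleneck 8, total now 18
augment #4: 5→0→6→8→2 bottleneck 1, total now 19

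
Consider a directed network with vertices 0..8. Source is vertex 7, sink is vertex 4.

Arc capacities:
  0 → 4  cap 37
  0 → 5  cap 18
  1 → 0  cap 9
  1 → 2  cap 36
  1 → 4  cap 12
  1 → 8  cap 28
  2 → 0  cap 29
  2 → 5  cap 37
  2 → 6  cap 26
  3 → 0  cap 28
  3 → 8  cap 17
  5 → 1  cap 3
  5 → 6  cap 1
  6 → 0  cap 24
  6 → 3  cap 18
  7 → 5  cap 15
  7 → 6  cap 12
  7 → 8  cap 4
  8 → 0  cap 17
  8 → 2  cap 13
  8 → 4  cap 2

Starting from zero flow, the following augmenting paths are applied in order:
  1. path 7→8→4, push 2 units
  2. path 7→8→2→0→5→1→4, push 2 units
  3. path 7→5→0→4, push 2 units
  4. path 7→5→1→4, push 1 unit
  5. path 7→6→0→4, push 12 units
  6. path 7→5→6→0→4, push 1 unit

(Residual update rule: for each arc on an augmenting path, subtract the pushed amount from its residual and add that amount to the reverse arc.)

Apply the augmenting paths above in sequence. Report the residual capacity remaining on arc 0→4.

after path 1 (7→8→4, push 2): res(0,4)=37
after path 2 (7→8→2→0→5→1→4, push 2): res(0,4)=37
after path 3 (7→5→0→4, push 2): res(0,4)=35
after path 4 (7→5→1→4, push 1): res(0,4)=35
after path 5 (7→6→0→4, push 12): res(0,4)=23
after path 6 (7→5→6→0→4, push 1): res(0,4)=22

Residual capacity of (0,4): 22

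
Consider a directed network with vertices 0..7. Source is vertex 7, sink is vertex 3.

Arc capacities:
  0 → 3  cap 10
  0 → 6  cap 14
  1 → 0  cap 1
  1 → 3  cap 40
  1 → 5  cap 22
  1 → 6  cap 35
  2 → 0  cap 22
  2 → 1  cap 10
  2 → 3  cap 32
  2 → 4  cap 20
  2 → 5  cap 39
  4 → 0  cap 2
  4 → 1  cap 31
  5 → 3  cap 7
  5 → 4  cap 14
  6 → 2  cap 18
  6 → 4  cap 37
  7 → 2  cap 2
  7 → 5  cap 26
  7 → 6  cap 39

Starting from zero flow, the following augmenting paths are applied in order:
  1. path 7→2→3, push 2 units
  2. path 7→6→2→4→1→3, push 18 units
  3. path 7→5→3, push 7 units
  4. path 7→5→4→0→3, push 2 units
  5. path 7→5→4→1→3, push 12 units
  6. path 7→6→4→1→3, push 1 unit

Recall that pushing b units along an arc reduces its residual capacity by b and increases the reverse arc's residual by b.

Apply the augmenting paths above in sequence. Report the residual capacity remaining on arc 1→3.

after path 1 (7→2→3, push 2): res(1,3)=40
after path 2 (7→6→2→4→1→3, push 18): res(1,3)=22
after path 3 (7→5→3, push 7): res(1,3)=22
after path 4 (7→5→4→0→3, push 2): res(1,3)=22
after path 5 (7→5→4→1→3, push 12): res(1,3)=10
after path 6 (7→6→4→1→3, push 1): res(1,3)=9

Residual capacity of (1,3): 9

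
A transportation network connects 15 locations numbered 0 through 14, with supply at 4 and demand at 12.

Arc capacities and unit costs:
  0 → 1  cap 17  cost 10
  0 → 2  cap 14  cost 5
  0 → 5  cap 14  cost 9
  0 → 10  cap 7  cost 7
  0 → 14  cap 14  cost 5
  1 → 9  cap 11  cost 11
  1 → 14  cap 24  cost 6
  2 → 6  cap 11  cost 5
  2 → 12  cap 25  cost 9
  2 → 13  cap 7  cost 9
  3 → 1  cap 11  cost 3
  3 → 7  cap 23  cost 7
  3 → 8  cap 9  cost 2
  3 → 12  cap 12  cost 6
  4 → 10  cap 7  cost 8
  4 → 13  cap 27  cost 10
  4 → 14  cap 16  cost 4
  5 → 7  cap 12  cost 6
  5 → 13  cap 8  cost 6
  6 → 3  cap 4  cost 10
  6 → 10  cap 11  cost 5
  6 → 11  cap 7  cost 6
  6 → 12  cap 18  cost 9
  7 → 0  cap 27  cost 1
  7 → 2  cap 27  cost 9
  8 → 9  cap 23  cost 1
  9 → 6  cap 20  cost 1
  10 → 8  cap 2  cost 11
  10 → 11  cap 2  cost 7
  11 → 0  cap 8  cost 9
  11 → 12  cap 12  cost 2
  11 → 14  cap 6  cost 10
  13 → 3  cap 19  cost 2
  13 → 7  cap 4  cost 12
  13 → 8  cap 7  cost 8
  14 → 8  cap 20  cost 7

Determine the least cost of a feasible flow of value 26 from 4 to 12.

shortest-cost path #1: 4→10→11→12 push 2 @ unit cost 17 (adds 34)
shortest-cost path #2: 4→13→3→12 push 12 @ unit cost 18 (adds 216)
shortest-cost path #3: 4→14→8→9→6→11→12 push 7 @ unit cost 21 (adds 147)
shortest-cost path #4: 4→14→8→9→6→12 push 5 @ unit cost 22 (adds 110)
total cost = 507

Minimum cost for 26 units: 507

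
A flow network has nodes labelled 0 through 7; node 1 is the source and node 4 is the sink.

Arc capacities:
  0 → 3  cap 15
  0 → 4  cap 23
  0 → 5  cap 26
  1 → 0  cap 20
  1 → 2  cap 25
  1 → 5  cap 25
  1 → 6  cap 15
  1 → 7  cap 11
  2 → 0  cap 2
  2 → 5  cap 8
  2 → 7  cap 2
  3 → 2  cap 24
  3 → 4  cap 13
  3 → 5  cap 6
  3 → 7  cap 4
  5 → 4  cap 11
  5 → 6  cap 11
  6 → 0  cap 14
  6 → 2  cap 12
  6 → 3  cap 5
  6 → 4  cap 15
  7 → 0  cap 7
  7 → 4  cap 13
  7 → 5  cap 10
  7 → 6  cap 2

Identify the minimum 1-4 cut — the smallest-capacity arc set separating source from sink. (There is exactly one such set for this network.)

augment #1: 1→0→4 push 20
augment #2: 1→5→4 push 11
augment #3: 1→6→4 push 15
augment #4: 1→7→4 push 11
augment #5: 1→2→0→4 push 2
augment #6: 1→2→7→4 push 2
augment #7: 1→5→6→0→4 push 1
augment #8: 1→5→6→3→4 push 5
augment #9: 1→5→6→0→3→4 push 5
max flow = 72; residual-reachable set from 1 gives S-side
cut edges (S→T): {(1,0), (1,6), (1,7), (2,0), (2,7), (5,4), (5,6)} total cap 72

Min-cut arcs: {(1,0), (1,6), (1,7), (2,0), (2,7), (5,4), (5,6)} (total capacity 72)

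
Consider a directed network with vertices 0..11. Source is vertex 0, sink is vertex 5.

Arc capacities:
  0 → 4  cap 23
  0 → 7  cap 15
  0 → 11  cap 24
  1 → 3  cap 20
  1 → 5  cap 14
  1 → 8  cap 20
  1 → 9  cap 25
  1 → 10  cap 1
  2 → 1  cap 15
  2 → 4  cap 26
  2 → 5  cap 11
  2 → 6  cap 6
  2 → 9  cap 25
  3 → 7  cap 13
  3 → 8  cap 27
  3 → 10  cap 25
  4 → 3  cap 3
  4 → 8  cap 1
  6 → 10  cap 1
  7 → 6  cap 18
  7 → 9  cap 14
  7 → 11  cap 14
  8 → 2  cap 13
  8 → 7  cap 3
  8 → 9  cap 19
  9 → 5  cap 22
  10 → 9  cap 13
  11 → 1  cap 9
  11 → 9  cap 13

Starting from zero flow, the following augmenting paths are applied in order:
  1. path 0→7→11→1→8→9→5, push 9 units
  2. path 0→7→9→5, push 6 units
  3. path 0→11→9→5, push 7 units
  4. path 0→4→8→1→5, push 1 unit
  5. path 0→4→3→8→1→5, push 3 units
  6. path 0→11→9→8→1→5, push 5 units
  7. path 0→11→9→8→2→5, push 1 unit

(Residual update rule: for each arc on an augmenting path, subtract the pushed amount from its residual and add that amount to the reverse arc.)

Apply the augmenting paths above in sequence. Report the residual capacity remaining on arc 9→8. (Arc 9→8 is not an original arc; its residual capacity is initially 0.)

Residual capacity of (9,8): 3

after path 1 (0→7→11→1→8→9→5, push 9): res(9,8)=9
after path 2 (0→7→9→5, push 6): res(9,8)=9
after path 3 (0→11→9→5, push 7): res(9,8)=9
after path 4 (0→4→8→1→5, push 1): res(9,8)=9
after path 5 (0→4→3→8→1→5, push 3): res(9,8)=9
after path 6 (0→11→9→8→1→5, push 5): res(9,8)=4
after path 7 (0→11→9→8→2→5, push 1): res(9,8)=3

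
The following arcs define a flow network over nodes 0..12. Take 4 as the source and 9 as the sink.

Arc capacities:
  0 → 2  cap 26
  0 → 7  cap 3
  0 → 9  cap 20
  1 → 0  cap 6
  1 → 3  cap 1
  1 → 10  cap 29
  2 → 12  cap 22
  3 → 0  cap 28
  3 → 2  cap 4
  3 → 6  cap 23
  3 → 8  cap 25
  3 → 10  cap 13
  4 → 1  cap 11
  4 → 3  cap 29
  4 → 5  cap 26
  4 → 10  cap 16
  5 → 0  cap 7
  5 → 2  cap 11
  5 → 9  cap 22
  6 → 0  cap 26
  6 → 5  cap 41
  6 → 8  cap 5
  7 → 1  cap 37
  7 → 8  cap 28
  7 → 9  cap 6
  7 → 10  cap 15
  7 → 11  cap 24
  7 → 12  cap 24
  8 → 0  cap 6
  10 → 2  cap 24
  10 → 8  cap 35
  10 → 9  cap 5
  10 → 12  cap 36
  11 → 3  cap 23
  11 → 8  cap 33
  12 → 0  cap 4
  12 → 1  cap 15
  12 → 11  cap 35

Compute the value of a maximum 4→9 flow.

augment #1: 4→5→9 bottleneck 22, total now 22
augment #2: 4→10→9 bottleneck 5, total now 27
augment #3: 4→1→0→9 bottleneck 6, total now 33
augment #4: 4→3→0→9 bottleneck 14, total now 47
augment #5: 4→3→0→7→9 bottleneck 3, total now 50

Maximum flow value: 50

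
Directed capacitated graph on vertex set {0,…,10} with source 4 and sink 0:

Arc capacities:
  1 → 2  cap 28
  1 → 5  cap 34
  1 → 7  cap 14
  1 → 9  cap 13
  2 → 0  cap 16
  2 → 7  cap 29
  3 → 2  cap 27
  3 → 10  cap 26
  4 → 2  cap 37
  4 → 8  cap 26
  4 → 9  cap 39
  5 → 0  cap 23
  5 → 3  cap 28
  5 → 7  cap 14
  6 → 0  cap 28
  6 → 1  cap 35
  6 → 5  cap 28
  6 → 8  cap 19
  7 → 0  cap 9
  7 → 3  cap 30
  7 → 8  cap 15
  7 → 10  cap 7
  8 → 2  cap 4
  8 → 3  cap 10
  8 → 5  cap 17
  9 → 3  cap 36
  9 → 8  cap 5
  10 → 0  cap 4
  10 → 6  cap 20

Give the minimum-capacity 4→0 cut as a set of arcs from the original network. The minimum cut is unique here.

augment #1: 4→2→0 push 16
augment #2: 4→2→7→0 push 9
augment #3: 4→8→5→0 push 17
augment #4: 4→2→7→10→0 push 4
augment #5: 4→2→7→10→6→0 push 3
augment #6: 4→8→3→10→6→0 push 9
augment #7: 4→9→3→10→6→0 push 8
max flow = 66; residual-reachable set from 4 gives S-side
cut edges (S→T): {(2,0), (7,0), (8,5), (10,0), (10,6)} total cap 66

Min-cut arcs: {(2,0), (7,0), (8,5), (10,0), (10,6)} (total capacity 66)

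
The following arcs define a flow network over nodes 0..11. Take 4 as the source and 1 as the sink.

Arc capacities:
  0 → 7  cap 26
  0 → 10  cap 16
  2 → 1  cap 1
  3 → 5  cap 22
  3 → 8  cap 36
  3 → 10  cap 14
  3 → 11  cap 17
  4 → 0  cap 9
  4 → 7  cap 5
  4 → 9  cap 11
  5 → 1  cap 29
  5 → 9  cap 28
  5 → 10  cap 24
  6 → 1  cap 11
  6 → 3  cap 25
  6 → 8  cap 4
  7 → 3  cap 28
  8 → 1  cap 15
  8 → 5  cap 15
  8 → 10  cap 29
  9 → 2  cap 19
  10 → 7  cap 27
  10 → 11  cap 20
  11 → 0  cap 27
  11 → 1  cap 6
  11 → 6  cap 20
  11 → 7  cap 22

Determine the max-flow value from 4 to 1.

augment #1: 4→9→2→1 bottleneck 1, total now 1
augment #2: 4→0→10→11→1 bottleneck 6, total now 7
augment #3: 4→7→3→5→1 bottleneck 5, total now 12
augment #4: 4→0→7→3→5→1 bottleneck 3, total now 15

Maximum flow value: 15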